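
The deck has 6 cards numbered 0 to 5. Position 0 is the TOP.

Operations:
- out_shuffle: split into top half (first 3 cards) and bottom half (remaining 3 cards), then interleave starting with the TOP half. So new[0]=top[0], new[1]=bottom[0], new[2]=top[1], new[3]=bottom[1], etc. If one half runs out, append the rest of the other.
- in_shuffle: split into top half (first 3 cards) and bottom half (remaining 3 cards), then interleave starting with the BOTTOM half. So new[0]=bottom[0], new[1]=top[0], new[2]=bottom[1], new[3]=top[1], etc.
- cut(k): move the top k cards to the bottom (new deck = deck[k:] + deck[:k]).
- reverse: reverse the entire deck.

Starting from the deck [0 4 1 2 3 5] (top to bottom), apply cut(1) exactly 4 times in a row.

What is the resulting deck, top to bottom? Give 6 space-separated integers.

After op 1 (cut(1)): [4 1 2 3 5 0]
After op 2 (cut(1)): [1 2 3 5 0 4]
After op 3 (cut(1)): [2 3 5 0 4 1]
After op 4 (cut(1)): [3 5 0 4 1 2]

Answer: 3 5 0 4 1 2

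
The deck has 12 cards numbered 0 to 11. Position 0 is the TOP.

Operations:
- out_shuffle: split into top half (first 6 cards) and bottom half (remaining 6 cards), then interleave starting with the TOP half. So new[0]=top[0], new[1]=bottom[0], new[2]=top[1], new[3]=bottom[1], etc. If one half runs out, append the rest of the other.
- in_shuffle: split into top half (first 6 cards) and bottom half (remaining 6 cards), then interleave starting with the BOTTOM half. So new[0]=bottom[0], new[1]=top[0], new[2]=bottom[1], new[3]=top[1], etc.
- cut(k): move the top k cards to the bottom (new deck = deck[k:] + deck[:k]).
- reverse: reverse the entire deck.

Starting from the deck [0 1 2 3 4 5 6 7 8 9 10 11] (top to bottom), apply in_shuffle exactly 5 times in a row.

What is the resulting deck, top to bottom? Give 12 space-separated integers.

After op 1 (in_shuffle): [6 0 7 1 8 2 9 3 10 4 11 5]
After op 2 (in_shuffle): [9 6 3 0 10 7 4 1 11 8 5 2]
After op 3 (in_shuffle): [4 9 1 6 11 3 8 0 5 10 2 7]
After op 4 (in_shuffle): [8 4 0 9 5 1 10 6 2 11 7 3]
After op 5 (in_shuffle): [10 8 6 4 2 0 11 9 7 5 3 1]

Answer: 10 8 6 4 2 0 11 9 7 5 3 1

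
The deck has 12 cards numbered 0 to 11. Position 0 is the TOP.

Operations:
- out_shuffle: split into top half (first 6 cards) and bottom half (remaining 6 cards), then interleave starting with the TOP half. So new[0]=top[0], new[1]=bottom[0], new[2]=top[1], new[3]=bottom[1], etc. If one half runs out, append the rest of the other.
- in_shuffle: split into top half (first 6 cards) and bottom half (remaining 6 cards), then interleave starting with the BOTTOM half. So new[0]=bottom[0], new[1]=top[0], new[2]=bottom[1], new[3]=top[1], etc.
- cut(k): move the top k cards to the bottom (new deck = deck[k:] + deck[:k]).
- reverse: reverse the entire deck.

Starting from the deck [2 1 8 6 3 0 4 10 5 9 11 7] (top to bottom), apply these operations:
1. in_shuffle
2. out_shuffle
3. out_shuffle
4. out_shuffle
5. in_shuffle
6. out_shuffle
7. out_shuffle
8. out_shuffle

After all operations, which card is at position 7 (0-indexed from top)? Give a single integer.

Answer: 1

Derivation:
After op 1 (in_shuffle): [4 2 10 1 5 8 9 6 11 3 7 0]
After op 2 (out_shuffle): [4 9 2 6 10 11 1 3 5 7 8 0]
After op 3 (out_shuffle): [4 1 9 3 2 5 6 7 10 8 11 0]
After op 4 (out_shuffle): [4 6 1 7 9 10 3 8 2 11 5 0]
After op 5 (in_shuffle): [3 4 8 6 2 1 11 7 5 9 0 10]
After op 6 (out_shuffle): [3 11 4 7 8 5 6 9 2 0 1 10]
After op 7 (out_shuffle): [3 6 11 9 4 2 7 0 8 1 5 10]
After op 8 (out_shuffle): [3 7 6 0 11 8 9 1 4 5 2 10]
Position 7: card 1.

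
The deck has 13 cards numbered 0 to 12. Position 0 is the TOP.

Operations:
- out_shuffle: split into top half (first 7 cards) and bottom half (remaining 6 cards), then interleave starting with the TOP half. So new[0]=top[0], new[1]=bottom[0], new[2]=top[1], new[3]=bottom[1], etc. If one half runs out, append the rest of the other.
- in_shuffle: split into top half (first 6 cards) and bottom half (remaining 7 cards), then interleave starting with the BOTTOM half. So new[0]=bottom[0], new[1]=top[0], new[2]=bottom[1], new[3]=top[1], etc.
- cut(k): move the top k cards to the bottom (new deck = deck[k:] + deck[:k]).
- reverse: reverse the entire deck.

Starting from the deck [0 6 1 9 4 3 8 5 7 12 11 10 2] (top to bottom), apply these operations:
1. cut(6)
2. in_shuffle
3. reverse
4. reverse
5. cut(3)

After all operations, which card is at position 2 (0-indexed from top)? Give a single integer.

After op 1 (cut(6)): [8 5 7 12 11 10 2 0 6 1 9 4 3]
After op 2 (in_shuffle): [2 8 0 5 6 7 1 12 9 11 4 10 3]
After op 3 (reverse): [3 10 4 11 9 12 1 7 6 5 0 8 2]
After op 4 (reverse): [2 8 0 5 6 7 1 12 9 11 4 10 3]
After op 5 (cut(3)): [5 6 7 1 12 9 11 4 10 3 2 8 0]
Position 2: card 7.

Answer: 7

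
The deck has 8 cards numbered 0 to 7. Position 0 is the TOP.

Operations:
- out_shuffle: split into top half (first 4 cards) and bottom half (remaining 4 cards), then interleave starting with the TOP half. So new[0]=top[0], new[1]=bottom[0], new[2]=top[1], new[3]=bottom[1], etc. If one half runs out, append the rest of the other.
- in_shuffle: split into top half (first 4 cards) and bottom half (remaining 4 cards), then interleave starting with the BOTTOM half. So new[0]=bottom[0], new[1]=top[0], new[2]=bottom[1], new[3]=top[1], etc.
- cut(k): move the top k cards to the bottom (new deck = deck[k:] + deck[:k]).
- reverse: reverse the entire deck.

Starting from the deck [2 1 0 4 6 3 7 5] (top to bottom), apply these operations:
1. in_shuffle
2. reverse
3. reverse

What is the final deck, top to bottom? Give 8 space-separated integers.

Answer: 6 2 3 1 7 0 5 4

Derivation:
After op 1 (in_shuffle): [6 2 3 1 7 0 5 4]
After op 2 (reverse): [4 5 0 7 1 3 2 6]
After op 3 (reverse): [6 2 3 1 7 0 5 4]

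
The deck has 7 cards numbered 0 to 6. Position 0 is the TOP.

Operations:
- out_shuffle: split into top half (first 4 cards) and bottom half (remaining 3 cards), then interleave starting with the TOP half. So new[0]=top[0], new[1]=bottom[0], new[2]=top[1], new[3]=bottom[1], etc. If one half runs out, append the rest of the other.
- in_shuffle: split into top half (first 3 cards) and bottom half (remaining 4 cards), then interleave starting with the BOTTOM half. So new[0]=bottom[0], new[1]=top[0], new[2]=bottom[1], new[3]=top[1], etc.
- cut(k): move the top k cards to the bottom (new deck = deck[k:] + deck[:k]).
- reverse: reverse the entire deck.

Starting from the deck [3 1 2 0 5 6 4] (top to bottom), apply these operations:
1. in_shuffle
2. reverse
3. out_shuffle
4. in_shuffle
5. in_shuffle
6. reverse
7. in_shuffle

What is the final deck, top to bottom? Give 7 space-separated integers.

Answer: 4 1 0 6 3 2 5

Derivation:
After op 1 (in_shuffle): [0 3 5 1 6 2 4]
After op 2 (reverse): [4 2 6 1 5 3 0]
After op 3 (out_shuffle): [4 5 2 3 6 0 1]
After op 4 (in_shuffle): [3 4 6 5 0 2 1]
After op 5 (in_shuffle): [5 3 0 4 2 6 1]
After op 6 (reverse): [1 6 2 4 0 3 5]
After op 7 (in_shuffle): [4 1 0 6 3 2 5]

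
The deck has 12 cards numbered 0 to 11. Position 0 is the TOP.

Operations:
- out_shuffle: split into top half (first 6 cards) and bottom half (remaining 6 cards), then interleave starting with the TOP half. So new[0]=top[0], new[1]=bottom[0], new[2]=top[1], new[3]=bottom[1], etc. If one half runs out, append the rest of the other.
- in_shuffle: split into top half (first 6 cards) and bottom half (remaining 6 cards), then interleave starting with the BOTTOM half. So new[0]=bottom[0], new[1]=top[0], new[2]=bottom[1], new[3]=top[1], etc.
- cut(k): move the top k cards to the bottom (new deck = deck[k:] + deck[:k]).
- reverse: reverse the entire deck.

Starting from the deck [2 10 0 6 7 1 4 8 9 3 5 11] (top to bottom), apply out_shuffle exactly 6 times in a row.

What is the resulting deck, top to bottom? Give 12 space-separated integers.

After op 1 (out_shuffle): [2 4 10 8 0 9 6 3 7 5 1 11]
After op 2 (out_shuffle): [2 6 4 3 10 7 8 5 0 1 9 11]
After op 3 (out_shuffle): [2 8 6 5 4 0 3 1 10 9 7 11]
After op 4 (out_shuffle): [2 3 8 1 6 10 5 9 4 7 0 11]
After op 5 (out_shuffle): [2 5 3 9 8 4 1 7 6 0 10 11]
After op 6 (out_shuffle): [2 1 5 7 3 6 9 0 8 10 4 11]

Answer: 2 1 5 7 3 6 9 0 8 10 4 11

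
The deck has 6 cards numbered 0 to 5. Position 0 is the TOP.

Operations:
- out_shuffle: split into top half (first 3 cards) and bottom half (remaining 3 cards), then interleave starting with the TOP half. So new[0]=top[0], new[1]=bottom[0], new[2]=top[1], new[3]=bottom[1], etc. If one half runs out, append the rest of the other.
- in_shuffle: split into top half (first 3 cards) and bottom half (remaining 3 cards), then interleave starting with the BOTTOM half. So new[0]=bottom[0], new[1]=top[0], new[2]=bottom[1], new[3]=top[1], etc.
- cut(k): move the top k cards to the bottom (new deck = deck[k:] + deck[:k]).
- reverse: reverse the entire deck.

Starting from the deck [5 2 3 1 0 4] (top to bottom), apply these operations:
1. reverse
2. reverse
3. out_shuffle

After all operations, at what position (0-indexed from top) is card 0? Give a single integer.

After op 1 (reverse): [4 0 1 3 2 5]
After op 2 (reverse): [5 2 3 1 0 4]
After op 3 (out_shuffle): [5 1 2 0 3 4]
Card 0 is at position 3.

Answer: 3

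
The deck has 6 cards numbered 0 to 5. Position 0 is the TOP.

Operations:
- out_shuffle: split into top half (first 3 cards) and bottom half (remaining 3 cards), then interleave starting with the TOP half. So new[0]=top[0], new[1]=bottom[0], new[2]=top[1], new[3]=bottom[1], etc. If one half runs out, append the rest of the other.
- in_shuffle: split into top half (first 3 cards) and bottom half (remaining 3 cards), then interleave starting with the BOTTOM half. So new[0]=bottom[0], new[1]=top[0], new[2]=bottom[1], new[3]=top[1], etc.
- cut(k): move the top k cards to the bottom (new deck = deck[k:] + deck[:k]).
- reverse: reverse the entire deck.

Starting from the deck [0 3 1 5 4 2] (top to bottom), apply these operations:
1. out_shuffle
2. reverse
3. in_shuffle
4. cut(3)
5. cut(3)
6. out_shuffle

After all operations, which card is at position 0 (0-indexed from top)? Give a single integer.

Answer: 3

Derivation:
After op 1 (out_shuffle): [0 5 3 4 1 2]
After op 2 (reverse): [2 1 4 3 5 0]
After op 3 (in_shuffle): [3 2 5 1 0 4]
After op 4 (cut(3)): [1 0 4 3 2 5]
After op 5 (cut(3)): [3 2 5 1 0 4]
After op 6 (out_shuffle): [3 1 2 0 5 4]
Position 0: card 3.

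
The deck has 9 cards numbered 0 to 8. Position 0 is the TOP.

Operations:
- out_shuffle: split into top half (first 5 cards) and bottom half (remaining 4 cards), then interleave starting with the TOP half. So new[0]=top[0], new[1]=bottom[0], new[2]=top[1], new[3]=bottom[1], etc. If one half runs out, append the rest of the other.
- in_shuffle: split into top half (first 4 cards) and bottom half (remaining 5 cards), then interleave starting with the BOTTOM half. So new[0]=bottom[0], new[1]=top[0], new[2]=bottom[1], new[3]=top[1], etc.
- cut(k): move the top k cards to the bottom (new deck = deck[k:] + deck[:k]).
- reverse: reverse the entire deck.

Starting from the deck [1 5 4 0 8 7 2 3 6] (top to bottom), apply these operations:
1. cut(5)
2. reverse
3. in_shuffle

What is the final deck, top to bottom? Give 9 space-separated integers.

Answer: 1 8 6 0 3 4 2 5 7

Derivation:
After op 1 (cut(5)): [7 2 3 6 1 5 4 0 8]
After op 2 (reverse): [8 0 4 5 1 6 3 2 7]
After op 3 (in_shuffle): [1 8 6 0 3 4 2 5 7]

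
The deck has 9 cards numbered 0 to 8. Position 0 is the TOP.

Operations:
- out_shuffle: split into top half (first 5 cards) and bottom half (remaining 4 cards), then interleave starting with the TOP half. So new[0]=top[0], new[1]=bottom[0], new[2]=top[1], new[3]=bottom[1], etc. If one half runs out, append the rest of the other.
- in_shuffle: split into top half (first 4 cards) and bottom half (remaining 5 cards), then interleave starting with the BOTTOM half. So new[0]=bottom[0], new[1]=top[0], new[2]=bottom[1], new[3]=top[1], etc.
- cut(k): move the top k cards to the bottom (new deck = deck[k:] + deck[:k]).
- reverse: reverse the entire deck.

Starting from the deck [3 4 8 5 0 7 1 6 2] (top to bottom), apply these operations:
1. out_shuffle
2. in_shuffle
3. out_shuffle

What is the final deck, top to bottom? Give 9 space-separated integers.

After op 1 (out_shuffle): [3 7 4 1 8 6 5 2 0]
After op 2 (in_shuffle): [8 3 6 7 5 4 2 1 0]
After op 3 (out_shuffle): [8 4 3 2 6 1 7 0 5]

Answer: 8 4 3 2 6 1 7 0 5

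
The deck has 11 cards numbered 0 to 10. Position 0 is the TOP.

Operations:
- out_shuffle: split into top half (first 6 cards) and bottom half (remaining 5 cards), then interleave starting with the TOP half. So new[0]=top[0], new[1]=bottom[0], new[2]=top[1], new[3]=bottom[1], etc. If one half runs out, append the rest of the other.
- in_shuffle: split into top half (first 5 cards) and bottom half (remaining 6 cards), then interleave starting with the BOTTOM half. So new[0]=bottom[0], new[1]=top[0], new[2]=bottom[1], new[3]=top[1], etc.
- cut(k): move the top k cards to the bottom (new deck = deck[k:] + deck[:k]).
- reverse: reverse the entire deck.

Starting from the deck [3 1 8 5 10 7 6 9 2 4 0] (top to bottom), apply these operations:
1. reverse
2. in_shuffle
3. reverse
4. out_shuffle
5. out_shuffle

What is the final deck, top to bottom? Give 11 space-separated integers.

After op 1 (reverse): [0 4 2 9 6 7 10 5 8 1 3]
After op 2 (in_shuffle): [7 0 10 4 5 2 8 9 1 6 3]
After op 3 (reverse): [3 6 1 9 8 2 5 4 10 0 7]
After op 4 (out_shuffle): [3 5 6 4 1 10 9 0 8 7 2]
After op 5 (out_shuffle): [3 9 5 0 6 8 4 7 1 2 10]

Answer: 3 9 5 0 6 8 4 7 1 2 10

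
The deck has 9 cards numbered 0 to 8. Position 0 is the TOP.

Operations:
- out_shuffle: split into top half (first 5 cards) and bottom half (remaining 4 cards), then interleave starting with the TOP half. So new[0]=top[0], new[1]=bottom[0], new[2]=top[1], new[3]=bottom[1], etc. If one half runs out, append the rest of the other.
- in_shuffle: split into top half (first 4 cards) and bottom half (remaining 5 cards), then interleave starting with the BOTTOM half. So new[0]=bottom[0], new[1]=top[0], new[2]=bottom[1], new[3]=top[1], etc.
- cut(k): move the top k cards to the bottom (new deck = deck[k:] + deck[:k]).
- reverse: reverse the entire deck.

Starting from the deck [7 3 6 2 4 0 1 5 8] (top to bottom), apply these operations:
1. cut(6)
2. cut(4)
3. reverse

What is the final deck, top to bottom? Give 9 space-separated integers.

Answer: 7 8 5 1 0 4 2 6 3

Derivation:
After op 1 (cut(6)): [1 5 8 7 3 6 2 4 0]
After op 2 (cut(4)): [3 6 2 4 0 1 5 8 7]
After op 3 (reverse): [7 8 5 1 0 4 2 6 3]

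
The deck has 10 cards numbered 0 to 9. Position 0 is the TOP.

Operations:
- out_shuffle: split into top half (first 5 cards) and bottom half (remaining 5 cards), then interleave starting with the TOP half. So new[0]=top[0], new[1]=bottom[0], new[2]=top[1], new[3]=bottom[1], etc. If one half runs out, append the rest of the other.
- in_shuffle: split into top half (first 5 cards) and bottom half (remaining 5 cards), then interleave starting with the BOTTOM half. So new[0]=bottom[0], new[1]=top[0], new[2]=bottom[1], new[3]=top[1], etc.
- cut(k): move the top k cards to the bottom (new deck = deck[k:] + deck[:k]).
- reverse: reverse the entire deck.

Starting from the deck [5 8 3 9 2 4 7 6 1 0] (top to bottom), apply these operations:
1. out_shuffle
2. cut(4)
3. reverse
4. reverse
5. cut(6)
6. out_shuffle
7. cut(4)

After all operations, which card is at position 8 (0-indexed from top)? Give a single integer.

Answer: 4

Derivation:
After op 1 (out_shuffle): [5 4 8 7 3 6 9 1 2 0]
After op 2 (cut(4)): [3 6 9 1 2 0 5 4 8 7]
After op 3 (reverse): [7 8 4 5 0 2 1 9 6 3]
After op 4 (reverse): [3 6 9 1 2 0 5 4 8 7]
After op 5 (cut(6)): [5 4 8 7 3 6 9 1 2 0]
After op 6 (out_shuffle): [5 6 4 9 8 1 7 2 3 0]
After op 7 (cut(4)): [8 1 7 2 3 0 5 6 4 9]
Position 8: card 4.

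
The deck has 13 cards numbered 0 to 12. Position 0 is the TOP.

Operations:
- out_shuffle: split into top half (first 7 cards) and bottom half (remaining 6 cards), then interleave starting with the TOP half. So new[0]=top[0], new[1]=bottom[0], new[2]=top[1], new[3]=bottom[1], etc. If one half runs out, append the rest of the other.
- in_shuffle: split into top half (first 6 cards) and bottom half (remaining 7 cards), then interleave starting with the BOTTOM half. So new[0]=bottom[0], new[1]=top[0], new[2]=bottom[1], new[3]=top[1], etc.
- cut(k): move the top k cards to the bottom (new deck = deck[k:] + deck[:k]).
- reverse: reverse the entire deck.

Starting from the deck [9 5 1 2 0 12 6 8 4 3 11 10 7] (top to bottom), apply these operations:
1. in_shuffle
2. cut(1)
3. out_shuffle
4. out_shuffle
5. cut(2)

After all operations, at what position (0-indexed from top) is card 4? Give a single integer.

After op 1 (in_shuffle): [6 9 8 5 4 1 3 2 11 0 10 12 7]
After op 2 (cut(1)): [9 8 5 4 1 3 2 11 0 10 12 7 6]
After op 3 (out_shuffle): [9 11 8 0 5 10 4 12 1 7 3 6 2]
After op 4 (out_shuffle): [9 12 11 1 8 7 0 3 5 6 10 2 4]
After op 5 (cut(2)): [11 1 8 7 0 3 5 6 10 2 4 9 12]
Card 4 is at position 10.

Answer: 10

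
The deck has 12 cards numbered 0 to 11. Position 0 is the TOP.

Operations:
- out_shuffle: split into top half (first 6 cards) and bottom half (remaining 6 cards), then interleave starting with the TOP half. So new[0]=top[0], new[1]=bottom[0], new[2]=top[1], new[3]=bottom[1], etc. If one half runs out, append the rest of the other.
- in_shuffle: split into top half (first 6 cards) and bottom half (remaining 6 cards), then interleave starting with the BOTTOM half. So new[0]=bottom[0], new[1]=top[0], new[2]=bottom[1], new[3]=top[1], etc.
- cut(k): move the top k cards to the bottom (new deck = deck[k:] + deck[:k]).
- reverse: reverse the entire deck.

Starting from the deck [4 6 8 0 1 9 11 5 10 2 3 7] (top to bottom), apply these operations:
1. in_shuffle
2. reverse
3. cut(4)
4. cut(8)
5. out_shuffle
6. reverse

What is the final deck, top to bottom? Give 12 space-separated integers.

Answer: 11 2 4 0 5 3 6 1 10 7 8 9

Derivation:
After op 1 (in_shuffle): [11 4 5 6 10 8 2 0 3 1 7 9]
After op 2 (reverse): [9 7 1 3 0 2 8 10 6 5 4 11]
After op 3 (cut(4)): [0 2 8 10 6 5 4 11 9 7 1 3]
After op 4 (cut(8)): [9 7 1 3 0 2 8 10 6 5 4 11]
After op 5 (out_shuffle): [9 8 7 10 1 6 3 5 0 4 2 11]
After op 6 (reverse): [11 2 4 0 5 3 6 1 10 7 8 9]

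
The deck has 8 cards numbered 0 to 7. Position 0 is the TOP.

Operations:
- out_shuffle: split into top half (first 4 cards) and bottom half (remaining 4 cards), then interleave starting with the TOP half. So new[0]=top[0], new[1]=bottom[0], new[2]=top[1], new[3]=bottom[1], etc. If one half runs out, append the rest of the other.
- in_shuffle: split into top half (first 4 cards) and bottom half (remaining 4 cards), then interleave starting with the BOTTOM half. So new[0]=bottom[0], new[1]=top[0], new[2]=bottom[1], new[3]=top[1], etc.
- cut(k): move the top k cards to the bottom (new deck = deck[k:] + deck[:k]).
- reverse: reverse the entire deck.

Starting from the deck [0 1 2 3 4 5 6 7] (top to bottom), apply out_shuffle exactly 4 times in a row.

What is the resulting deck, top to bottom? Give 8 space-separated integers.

After op 1 (out_shuffle): [0 4 1 5 2 6 3 7]
After op 2 (out_shuffle): [0 2 4 6 1 3 5 7]
After op 3 (out_shuffle): [0 1 2 3 4 5 6 7]
After op 4 (out_shuffle): [0 4 1 5 2 6 3 7]

Answer: 0 4 1 5 2 6 3 7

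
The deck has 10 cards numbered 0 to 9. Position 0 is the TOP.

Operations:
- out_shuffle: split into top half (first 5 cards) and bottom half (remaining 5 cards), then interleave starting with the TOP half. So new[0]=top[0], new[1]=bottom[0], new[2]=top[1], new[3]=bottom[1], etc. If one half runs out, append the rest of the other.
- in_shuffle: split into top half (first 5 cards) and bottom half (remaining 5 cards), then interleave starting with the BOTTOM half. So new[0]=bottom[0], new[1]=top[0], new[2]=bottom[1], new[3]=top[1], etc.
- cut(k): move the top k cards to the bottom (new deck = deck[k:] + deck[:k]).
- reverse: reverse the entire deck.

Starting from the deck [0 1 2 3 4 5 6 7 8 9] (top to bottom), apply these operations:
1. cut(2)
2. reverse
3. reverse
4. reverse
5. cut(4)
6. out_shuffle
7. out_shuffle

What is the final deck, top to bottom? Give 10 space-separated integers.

After op 1 (cut(2)): [2 3 4 5 6 7 8 9 0 1]
After op 2 (reverse): [1 0 9 8 7 6 5 4 3 2]
After op 3 (reverse): [2 3 4 5 6 7 8 9 0 1]
After op 4 (reverse): [1 0 9 8 7 6 5 4 3 2]
After op 5 (cut(4)): [7 6 5 4 3 2 1 0 9 8]
After op 6 (out_shuffle): [7 2 6 1 5 0 4 9 3 8]
After op 7 (out_shuffle): [7 0 2 4 6 9 1 3 5 8]

Answer: 7 0 2 4 6 9 1 3 5 8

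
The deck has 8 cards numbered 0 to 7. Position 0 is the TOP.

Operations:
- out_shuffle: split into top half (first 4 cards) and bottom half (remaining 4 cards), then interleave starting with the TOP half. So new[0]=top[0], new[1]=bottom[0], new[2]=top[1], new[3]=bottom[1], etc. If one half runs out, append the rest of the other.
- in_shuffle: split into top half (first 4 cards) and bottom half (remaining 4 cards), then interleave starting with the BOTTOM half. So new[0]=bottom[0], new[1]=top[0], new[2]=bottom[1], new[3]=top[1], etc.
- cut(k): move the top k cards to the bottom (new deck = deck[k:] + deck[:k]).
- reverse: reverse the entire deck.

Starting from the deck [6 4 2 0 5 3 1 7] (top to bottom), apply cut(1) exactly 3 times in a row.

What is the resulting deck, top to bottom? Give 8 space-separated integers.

After op 1 (cut(1)): [4 2 0 5 3 1 7 6]
After op 2 (cut(1)): [2 0 5 3 1 7 6 4]
After op 3 (cut(1)): [0 5 3 1 7 6 4 2]

Answer: 0 5 3 1 7 6 4 2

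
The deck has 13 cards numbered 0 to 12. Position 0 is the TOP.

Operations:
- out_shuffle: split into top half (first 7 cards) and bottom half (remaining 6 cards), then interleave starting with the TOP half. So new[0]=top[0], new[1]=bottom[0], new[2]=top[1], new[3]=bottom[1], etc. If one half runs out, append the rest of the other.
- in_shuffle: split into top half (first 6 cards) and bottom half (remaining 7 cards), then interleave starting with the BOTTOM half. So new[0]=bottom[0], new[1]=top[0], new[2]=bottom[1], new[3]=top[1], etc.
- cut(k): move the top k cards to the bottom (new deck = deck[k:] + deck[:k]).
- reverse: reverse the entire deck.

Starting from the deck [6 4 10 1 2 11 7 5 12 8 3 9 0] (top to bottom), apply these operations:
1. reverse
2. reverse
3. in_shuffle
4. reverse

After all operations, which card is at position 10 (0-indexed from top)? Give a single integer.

Answer: 5

Derivation:
After op 1 (reverse): [0 9 3 8 12 5 7 11 2 1 10 4 6]
After op 2 (reverse): [6 4 10 1 2 11 7 5 12 8 3 9 0]
After op 3 (in_shuffle): [7 6 5 4 12 10 8 1 3 2 9 11 0]
After op 4 (reverse): [0 11 9 2 3 1 8 10 12 4 5 6 7]
Position 10: card 5.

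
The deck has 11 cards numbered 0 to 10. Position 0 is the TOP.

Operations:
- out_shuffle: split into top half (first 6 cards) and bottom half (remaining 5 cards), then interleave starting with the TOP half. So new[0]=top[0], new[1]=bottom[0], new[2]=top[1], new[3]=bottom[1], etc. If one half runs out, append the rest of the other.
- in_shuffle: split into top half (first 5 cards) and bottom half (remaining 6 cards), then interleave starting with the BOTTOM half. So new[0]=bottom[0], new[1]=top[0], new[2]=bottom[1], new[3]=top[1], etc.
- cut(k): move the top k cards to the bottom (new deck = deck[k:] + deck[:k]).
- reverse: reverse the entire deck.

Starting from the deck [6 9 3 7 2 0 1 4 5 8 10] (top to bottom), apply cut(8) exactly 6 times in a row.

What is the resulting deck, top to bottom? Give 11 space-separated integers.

After op 1 (cut(8)): [5 8 10 6 9 3 7 2 0 1 4]
After op 2 (cut(8)): [0 1 4 5 8 10 6 9 3 7 2]
After op 3 (cut(8)): [3 7 2 0 1 4 5 8 10 6 9]
After op 4 (cut(8)): [10 6 9 3 7 2 0 1 4 5 8]
After op 5 (cut(8)): [4 5 8 10 6 9 3 7 2 0 1]
After op 6 (cut(8)): [2 0 1 4 5 8 10 6 9 3 7]

Answer: 2 0 1 4 5 8 10 6 9 3 7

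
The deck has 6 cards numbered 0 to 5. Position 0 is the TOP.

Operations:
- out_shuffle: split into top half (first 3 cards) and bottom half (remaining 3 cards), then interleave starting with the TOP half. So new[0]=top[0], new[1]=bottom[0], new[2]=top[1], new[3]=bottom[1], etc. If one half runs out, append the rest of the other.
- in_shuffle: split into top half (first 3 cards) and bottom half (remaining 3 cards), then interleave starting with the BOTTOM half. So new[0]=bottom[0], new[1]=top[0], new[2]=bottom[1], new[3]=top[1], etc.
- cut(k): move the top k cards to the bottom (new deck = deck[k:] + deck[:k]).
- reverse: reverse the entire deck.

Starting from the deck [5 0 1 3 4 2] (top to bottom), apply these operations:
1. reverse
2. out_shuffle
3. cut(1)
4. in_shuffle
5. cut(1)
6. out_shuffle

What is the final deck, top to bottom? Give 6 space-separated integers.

Answer: 1 2 5 0 4 3

Derivation:
After op 1 (reverse): [2 4 3 1 0 5]
After op 2 (out_shuffle): [2 1 4 0 3 5]
After op 3 (cut(1)): [1 4 0 3 5 2]
After op 4 (in_shuffle): [3 1 5 4 2 0]
After op 5 (cut(1)): [1 5 4 2 0 3]
After op 6 (out_shuffle): [1 2 5 0 4 3]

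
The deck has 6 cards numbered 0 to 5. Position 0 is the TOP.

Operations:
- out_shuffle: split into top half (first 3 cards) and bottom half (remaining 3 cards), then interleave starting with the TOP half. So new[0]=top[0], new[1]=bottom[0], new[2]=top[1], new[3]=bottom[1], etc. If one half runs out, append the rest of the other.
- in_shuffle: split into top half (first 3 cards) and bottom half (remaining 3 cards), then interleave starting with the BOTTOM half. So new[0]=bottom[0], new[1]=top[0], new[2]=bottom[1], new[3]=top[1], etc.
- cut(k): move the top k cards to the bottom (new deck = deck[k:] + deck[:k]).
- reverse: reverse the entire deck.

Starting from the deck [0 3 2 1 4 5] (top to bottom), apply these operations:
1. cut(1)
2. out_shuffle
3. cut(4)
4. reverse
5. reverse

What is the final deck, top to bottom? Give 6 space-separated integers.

Answer: 1 0 3 4 2 5

Derivation:
After op 1 (cut(1)): [3 2 1 4 5 0]
After op 2 (out_shuffle): [3 4 2 5 1 0]
After op 3 (cut(4)): [1 0 3 4 2 5]
After op 4 (reverse): [5 2 4 3 0 1]
After op 5 (reverse): [1 0 3 4 2 5]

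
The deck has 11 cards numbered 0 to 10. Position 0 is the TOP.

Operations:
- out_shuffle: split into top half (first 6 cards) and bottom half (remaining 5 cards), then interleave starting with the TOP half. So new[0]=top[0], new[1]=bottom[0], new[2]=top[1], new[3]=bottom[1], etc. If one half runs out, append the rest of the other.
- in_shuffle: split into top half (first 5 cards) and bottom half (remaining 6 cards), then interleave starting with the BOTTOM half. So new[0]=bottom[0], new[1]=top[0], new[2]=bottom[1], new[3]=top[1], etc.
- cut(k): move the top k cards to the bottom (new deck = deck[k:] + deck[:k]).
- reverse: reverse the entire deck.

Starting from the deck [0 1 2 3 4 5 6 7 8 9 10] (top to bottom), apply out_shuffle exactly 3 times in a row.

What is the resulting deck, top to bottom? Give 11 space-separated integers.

After op 1 (out_shuffle): [0 6 1 7 2 8 3 9 4 10 5]
After op 2 (out_shuffle): [0 3 6 9 1 4 7 10 2 5 8]
After op 3 (out_shuffle): [0 7 3 10 6 2 9 5 1 8 4]

Answer: 0 7 3 10 6 2 9 5 1 8 4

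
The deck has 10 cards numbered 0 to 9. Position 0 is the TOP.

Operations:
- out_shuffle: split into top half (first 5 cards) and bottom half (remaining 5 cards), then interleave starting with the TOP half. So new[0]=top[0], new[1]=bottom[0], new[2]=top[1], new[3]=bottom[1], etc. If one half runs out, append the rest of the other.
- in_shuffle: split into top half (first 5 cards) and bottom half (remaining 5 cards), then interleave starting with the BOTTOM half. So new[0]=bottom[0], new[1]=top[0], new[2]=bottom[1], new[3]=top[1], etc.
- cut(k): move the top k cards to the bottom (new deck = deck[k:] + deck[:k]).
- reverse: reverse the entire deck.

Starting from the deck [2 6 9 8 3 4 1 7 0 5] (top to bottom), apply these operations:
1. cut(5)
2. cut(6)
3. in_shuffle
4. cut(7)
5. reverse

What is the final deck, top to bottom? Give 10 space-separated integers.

Answer: 5 8 0 9 7 6 1 4 2 3

Derivation:
After op 1 (cut(5)): [4 1 7 0 5 2 6 9 8 3]
After op 2 (cut(6)): [6 9 8 3 4 1 7 0 5 2]
After op 3 (in_shuffle): [1 6 7 9 0 8 5 3 2 4]
After op 4 (cut(7)): [3 2 4 1 6 7 9 0 8 5]
After op 5 (reverse): [5 8 0 9 7 6 1 4 2 3]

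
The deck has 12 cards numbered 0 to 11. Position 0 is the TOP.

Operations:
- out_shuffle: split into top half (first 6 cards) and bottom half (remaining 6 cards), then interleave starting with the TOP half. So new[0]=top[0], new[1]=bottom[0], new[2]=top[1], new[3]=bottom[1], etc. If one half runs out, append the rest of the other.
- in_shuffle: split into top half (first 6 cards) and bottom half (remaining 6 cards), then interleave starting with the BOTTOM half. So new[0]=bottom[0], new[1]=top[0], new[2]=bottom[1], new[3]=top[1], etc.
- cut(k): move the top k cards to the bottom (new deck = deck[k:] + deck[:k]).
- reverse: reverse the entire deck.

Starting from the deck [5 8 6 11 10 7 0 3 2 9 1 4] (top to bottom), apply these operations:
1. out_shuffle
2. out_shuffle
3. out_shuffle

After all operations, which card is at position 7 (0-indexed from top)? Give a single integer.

After op 1 (out_shuffle): [5 0 8 3 6 2 11 9 10 1 7 4]
After op 2 (out_shuffle): [5 11 0 9 8 10 3 1 6 7 2 4]
After op 3 (out_shuffle): [5 3 11 1 0 6 9 7 8 2 10 4]
Position 7: card 7.

Answer: 7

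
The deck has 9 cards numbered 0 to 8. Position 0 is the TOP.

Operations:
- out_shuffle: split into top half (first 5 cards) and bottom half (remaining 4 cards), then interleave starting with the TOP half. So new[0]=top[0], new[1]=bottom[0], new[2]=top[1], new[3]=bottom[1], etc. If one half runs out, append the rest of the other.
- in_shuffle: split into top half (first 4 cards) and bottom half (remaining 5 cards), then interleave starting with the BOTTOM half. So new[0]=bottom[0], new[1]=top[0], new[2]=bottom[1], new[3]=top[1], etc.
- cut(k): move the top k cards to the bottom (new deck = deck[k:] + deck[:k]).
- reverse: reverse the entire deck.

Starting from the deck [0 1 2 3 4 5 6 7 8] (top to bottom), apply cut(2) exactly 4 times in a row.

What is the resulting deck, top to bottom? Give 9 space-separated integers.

After op 1 (cut(2)): [2 3 4 5 6 7 8 0 1]
After op 2 (cut(2)): [4 5 6 7 8 0 1 2 3]
After op 3 (cut(2)): [6 7 8 0 1 2 3 4 5]
After op 4 (cut(2)): [8 0 1 2 3 4 5 6 7]

Answer: 8 0 1 2 3 4 5 6 7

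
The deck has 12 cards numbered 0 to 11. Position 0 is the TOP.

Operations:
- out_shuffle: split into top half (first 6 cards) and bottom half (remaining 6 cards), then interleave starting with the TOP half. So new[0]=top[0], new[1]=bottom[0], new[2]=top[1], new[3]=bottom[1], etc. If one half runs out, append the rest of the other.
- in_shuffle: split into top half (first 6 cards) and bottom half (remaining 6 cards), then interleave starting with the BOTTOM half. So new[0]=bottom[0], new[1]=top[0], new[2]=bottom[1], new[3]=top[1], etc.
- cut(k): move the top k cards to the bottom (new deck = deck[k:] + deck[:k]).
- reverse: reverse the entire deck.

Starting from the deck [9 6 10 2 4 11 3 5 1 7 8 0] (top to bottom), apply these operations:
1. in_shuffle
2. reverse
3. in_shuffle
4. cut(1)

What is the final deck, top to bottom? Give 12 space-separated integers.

Answer: 11 1 0 6 4 5 8 9 2 3 7 10

Derivation:
After op 1 (in_shuffle): [3 9 5 6 1 10 7 2 8 4 0 11]
After op 2 (reverse): [11 0 4 8 2 7 10 1 6 5 9 3]
After op 3 (in_shuffle): [10 11 1 0 6 4 5 8 9 2 3 7]
After op 4 (cut(1)): [11 1 0 6 4 5 8 9 2 3 7 10]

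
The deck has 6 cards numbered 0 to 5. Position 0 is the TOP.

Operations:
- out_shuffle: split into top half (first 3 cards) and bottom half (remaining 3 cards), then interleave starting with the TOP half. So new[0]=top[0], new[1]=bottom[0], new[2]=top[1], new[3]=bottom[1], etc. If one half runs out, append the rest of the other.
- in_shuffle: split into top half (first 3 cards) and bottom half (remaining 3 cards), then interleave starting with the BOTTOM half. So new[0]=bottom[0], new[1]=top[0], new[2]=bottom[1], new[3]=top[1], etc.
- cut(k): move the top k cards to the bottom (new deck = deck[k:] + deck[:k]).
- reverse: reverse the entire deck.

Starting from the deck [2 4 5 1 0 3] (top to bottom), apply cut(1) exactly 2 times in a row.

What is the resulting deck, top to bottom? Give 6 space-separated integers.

After op 1 (cut(1)): [4 5 1 0 3 2]
After op 2 (cut(1)): [5 1 0 3 2 4]

Answer: 5 1 0 3 2 4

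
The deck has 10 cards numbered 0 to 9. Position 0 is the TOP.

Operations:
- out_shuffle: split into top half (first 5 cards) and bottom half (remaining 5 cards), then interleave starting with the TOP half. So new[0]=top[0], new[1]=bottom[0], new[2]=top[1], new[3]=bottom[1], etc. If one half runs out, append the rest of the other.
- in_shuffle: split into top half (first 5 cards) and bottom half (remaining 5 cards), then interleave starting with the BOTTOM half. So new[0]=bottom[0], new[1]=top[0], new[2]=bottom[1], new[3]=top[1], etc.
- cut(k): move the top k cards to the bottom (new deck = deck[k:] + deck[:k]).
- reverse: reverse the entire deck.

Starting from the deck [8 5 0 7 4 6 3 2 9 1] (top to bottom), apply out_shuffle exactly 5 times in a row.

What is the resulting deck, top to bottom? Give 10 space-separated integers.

Answer: 8 0 4 3 9 5 7 6 2 1

Derivation:
After op 1 (out_shuffle): [8 6 5 3 0 2 7 9 4 1]
After op 2 (out_shuffle): [8 2 6 7 5 9 3 4 0 1]
After op 3 (out_shuffle): [8 9 2 3 6 4 7 0 5 1]
After op 4 (out_shuffle): [8 4 9 7 2 0 3 5 6 1]
After op 5 (out_shuffle): [8 0 4 3 9 5 7 6 2 1]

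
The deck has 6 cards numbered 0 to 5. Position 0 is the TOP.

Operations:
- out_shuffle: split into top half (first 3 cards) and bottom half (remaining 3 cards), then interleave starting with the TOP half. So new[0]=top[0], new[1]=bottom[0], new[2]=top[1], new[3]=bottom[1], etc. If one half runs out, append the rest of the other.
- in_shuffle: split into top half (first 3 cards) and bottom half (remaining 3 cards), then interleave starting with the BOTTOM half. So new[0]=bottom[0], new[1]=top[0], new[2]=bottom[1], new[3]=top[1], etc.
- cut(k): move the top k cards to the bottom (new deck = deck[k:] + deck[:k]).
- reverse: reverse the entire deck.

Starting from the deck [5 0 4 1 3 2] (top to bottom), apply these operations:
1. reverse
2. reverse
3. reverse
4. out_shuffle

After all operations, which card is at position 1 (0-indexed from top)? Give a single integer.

Answer: 4

Derivation:
After op 1 (reverse): [2 3 1 4 0 5]
After op 2 (reverse): [5 0 4 1 3 2]
After op 3 (reverse): [2 3 1 4 0 5]
After op 4 (out_shuffle): [2 4 3 0 1 5]
Position 1: card 4.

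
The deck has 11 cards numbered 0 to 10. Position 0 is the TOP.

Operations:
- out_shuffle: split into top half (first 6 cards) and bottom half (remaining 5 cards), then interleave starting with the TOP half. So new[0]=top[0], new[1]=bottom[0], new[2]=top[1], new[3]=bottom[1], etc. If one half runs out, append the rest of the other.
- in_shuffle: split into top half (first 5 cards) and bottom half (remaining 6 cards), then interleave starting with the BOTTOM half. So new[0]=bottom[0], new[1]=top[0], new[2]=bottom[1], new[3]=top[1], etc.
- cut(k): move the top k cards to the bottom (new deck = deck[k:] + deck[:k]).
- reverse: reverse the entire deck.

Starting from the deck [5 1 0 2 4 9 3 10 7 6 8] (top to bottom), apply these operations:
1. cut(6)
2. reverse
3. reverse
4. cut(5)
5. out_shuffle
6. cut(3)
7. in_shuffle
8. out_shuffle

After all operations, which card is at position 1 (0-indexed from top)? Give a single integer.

After op 1 (cut(6)): [3 10 7 6 8 5 1 0 2 4 9]
After op 2 (reverse): [9 4 2 0 1 5 8 6 7 10 3]
After op 3 (reverse): [3 10 7 6 8 5 1 0 2 4 9]
After op 4 (cut(5)): [5 1 0 2 4 9 3 10 7 6 8]
After op 5 (out_shuffle): [5 3 1 10 0 7 2 6 4 8 9]
After op 6 (cut(3)): [10 0 7 2 6 4 8 9 5 3 1]
After op 7 (in_shuffle): [4 10 8 0 9 7 5 2 3 6 1]
After op 8 (out_shuffle): [4 5 10 2 8 3 0 6 9 1 7]
Position 1: card 5.

Answer: 5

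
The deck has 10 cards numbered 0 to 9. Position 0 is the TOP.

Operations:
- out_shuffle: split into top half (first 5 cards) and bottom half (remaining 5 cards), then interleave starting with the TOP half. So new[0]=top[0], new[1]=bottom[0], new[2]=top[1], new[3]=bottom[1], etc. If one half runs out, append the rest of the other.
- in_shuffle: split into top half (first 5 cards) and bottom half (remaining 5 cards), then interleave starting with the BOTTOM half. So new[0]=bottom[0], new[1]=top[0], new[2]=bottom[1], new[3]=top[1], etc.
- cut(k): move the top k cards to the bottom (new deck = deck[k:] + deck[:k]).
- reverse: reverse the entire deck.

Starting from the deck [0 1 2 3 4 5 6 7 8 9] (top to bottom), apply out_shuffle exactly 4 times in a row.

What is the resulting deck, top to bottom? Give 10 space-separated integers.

After op 1 (out_shuffle): [0 5 1 6 2 7 3 8 4 9]
After op 2 (out_shuffle): [0 7 5 3 1 8 6 4 2 9]
After op 3 (out_shuffle): [0 8 7 6 5 4 3 2 1 9]
After op 4 (out_shuffle): [0 4 8 3 7 2 6 1 5 9]

Answer: 0 4 8 3 7 2 6 1 5 9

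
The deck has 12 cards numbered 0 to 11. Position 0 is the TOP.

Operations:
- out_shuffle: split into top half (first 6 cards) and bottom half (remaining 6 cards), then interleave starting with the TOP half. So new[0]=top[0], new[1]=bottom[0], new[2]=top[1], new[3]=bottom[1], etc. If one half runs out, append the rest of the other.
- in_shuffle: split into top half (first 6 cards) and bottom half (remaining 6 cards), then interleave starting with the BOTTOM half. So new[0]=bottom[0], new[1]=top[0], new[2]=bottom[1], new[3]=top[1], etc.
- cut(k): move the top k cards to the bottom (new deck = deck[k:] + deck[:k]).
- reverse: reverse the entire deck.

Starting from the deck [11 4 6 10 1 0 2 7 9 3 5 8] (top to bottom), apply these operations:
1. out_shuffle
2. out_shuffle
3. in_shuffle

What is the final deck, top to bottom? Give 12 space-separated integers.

Answer: 7 11 5 10 6 2 0 3 9 4 8 1

Derivation:
After op 1 (out_shuffle): [11 2 4 7 6 9 10 3 1 5 0 8]
After op 2 (out_shuffle): [11 10 2 3 4 1 7 5 6 0 9 8]
After op 3 (in_shuffle): [7 11 5 10 6 2 0 3 9 4 8 1]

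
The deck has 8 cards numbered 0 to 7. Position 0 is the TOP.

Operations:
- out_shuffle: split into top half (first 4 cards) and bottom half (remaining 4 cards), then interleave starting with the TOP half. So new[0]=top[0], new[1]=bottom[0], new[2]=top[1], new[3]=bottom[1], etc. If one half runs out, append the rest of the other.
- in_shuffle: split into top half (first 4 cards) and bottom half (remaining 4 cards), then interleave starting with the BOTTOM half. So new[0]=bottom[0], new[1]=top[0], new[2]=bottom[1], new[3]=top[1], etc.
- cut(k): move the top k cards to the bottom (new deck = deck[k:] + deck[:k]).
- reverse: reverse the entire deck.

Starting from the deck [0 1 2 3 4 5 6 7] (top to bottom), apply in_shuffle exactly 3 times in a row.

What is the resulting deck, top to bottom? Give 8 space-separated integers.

Answer: 7 6 5 4 3 2 1 0

Derivation:
After op 1 (in_shuffle): [4 0 5 1 6 2 7 3]
After op 2 (in_shuffle): [6 4 2 0 7 5 3 1]
After op 3 (in_shuffle): [7 6 5 4 3 2 1 0]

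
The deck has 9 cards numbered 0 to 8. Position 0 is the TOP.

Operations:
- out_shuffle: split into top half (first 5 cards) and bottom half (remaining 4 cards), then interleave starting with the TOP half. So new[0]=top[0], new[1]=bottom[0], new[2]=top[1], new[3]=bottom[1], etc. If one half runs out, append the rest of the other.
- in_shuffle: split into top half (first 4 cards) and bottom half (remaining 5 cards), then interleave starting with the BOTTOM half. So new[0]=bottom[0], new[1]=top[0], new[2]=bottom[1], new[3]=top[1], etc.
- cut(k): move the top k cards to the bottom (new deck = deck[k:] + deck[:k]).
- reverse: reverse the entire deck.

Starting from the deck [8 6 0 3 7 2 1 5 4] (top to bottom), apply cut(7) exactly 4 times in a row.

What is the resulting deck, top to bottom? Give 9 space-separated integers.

Answer: 6 0 3 7 2 1 5 4 8

Derivation:
After op 1 (cut(7)): [5 4 8 6 0 3 7 2 1]
After op 2 (cut(7)): [2 1 5 4 8 6 0 3 7]
After op 3 (cut(7)): [3 7 2 1 5 4 8 6 0]
After op 4 (cut(7)): [6 0 3 7 2 1 5 4 8]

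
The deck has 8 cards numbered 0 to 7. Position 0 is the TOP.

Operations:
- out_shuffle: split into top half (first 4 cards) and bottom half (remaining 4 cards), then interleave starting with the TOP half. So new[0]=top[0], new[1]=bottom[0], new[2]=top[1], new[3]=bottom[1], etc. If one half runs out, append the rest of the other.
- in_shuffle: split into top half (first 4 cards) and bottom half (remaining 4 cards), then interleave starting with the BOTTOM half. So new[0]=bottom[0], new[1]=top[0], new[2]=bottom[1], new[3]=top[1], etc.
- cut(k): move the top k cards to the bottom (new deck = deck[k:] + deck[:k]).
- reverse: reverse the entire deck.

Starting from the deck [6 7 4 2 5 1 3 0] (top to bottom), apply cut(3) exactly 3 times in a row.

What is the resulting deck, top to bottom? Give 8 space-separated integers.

After op 1 (cut(3)): [2 5 1 3 0 6 7 4]
After op 2 (cut(3)): [3 0 6 7 4 2 5 1]
After op 3 (cut(3)): [7 4 2 5 1 3 0 6]

Answer: 7 4 2 5 1 3 0 6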